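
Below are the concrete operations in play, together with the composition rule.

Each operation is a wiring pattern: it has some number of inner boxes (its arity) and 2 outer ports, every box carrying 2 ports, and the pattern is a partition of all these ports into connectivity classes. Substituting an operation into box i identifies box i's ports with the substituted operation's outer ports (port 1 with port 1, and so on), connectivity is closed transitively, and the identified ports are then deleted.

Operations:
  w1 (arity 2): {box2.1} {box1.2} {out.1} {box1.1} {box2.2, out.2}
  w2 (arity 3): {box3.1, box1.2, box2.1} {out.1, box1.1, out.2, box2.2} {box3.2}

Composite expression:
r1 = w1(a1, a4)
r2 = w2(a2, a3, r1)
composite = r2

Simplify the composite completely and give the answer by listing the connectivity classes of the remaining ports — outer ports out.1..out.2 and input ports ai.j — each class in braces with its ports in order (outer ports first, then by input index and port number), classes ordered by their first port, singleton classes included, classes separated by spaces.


{out.1, out.2, a2.1, a3.2} {a1.1} {a1.2} {a2.2, a3.1} {a4.1} {a4.2}


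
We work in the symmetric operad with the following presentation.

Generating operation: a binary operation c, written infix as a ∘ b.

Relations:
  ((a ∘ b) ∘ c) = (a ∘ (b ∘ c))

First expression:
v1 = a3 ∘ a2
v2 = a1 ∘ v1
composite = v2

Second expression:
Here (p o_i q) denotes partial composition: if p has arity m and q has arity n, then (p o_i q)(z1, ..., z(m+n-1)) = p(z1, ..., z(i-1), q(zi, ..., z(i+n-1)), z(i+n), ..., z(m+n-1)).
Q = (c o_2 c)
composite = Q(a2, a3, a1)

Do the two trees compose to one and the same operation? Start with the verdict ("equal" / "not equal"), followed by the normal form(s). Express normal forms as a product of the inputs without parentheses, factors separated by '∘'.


not equal; first: a1 ∘ a3 ∘ a2; second: a2 ∘ a3 ∘ a1

The first composite normalizes to a1 ∘ a3 ∘ a2
The second composite normalizes to a2 ∘ a3 ∘ a1
Distinct normal forms: not equal.


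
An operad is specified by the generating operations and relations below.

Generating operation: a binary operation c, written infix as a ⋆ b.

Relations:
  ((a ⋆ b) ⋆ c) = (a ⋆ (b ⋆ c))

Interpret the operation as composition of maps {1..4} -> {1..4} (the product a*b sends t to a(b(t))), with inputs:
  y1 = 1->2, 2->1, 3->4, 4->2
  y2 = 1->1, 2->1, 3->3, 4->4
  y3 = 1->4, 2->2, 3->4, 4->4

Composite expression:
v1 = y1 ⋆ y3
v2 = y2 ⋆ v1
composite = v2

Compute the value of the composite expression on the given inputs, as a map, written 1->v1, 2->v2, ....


(y1 ⋆ y3) = 1->2, 2->1, 3->2, 4->2
(y2 ⋆ (y1 ⋆ y3)) = 1->1, 2->1, 3->1, 4->1

1->1, 2->1, 3->1, 4->1


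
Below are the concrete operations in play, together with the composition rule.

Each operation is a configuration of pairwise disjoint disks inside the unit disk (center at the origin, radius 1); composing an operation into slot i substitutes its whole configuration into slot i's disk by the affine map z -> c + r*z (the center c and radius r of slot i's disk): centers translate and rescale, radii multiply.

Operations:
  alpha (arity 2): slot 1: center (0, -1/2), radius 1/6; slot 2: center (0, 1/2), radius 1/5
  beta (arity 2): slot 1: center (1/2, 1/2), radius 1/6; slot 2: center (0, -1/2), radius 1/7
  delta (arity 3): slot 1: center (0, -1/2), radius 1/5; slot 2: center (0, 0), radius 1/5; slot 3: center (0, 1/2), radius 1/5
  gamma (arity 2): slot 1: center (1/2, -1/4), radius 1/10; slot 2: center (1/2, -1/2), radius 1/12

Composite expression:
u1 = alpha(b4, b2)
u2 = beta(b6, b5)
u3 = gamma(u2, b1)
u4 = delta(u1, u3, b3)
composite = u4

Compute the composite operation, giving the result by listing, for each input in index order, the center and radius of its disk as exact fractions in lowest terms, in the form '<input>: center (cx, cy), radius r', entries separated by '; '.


Only the slot chain above each b matters under delta; compose those maps.
b4 passes through 2 substitutions, ending at center (0, -3/5), radius 1/30
b2 passes through 2 substitutions, ending at center (0, -2/5), radius 1/25
b6 passes through 3 substitutions, ending at center (11/100, -1/25), radius 1/300
b5 passes through 3 substitutions, ending at center (1/10, -3/50), radius 1/350
b1 passes through 2 substitutions, ending at center (1/10, -1/10), radius 1/60
b3 passes through 1 substitution, ending at center (0, 1/2), radius 1/5

b1: center (1/10, -1/10), radius 1/60; b2: center (0, -2/5), radius 1/25; b3: center (0, 1/2), radius 1/5; b4: center (0, -3/5), radius 1/30; b5: center (1/10, -3/50), radius 1/350; b6: center (11/100, -1/25), radius 1/300


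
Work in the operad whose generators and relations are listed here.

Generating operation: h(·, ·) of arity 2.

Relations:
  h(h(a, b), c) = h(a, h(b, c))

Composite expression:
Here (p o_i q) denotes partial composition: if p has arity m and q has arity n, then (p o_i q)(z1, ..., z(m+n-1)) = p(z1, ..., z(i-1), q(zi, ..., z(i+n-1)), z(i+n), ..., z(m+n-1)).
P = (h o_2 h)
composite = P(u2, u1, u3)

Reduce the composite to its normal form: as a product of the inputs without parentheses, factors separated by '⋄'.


u2 ⋄ u1 ⋄ u3

The h-tree's shape is irrelevant; the u-reading-order decides.
h(u1, u3) linearizes to u1 ⋄ u3
h(u2, h(u1, u3)) linearizes to u2 ⋄ u1 ⋄ u3


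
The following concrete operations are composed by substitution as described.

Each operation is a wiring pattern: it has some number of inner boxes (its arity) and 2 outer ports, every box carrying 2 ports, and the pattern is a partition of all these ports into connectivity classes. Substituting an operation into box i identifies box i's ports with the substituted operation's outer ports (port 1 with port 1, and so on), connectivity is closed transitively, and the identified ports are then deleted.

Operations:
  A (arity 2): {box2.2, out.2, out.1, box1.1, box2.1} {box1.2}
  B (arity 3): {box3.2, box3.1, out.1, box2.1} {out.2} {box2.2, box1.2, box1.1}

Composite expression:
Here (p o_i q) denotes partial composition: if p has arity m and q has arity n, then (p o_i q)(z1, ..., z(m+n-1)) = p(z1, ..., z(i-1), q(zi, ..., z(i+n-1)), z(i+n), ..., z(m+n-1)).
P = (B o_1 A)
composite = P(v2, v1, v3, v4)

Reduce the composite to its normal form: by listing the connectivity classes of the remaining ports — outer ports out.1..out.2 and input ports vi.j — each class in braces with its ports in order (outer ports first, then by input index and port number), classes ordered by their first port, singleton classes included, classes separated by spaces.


{out.1, v3.1, v4.1, v4.2} {out.2} {v1.1, v1.2, v2.1, v3.2} {v2.2}

Connectivity passes through glued B-boundaries; trace each wire chain.
A over (v2, v1) gives {out.1, out.2, v1.1, v1.2, v2.1} {v2.2}, out.j being that stage's outer ports
B over (v2, v1, v3, v4) gives {out.1, v3.1, v4.1, v4.2} {out.2} {v1.1, v1.2, v2.1, v3.2} {v2.2}, out.j being that stage's outer ports


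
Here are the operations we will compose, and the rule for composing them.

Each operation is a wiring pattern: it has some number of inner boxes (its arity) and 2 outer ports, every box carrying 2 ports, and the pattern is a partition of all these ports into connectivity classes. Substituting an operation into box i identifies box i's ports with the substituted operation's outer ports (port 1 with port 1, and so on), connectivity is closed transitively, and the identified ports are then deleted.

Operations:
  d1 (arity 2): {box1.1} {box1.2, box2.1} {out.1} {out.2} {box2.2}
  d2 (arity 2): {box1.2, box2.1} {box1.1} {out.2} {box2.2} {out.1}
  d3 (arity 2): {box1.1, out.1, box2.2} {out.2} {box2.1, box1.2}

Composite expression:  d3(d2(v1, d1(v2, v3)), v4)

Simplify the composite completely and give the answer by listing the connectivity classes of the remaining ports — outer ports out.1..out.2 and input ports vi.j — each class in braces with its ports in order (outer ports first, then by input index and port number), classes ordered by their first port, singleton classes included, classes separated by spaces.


Connectivity passes through glued d3-boundaries; trace each wire chain.
stage d1: inputs (v2, v3), connectivity {out.1} {out.2} {v2.1} {v2.2, v3.1} {v3.2}, out.j its boundary
stage d2: inputs (v1, v2, v3), connectivity {out.1} {out.2} {v1.1} {v1.2} {v2.1} {v2.2, v3.1} {v3.2}, out.j its boundary
stage d3: inputs (v1, v2, v3, v4), connectivity {out.1, v4.2} {out.2} {v1.1} {v1.2} {v2.1} {v2.2, v3.1} {v3.2} {v4.1}, out.j its boundary

{out.1, v4.2} {out.2} {v1.1} {v1.2} {v2.1} {v2.2, v3.1} {v3.2} {v4.1}


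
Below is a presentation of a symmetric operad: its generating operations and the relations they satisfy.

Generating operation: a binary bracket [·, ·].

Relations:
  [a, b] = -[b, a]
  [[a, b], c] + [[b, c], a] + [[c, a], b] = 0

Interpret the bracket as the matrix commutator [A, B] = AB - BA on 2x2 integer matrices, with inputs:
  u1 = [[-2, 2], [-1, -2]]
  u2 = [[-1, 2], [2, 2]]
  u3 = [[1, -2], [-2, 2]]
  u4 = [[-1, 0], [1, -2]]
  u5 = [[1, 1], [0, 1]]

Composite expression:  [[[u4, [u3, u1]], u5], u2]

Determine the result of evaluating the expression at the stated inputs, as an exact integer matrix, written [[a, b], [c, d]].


[[8, -40], [52, -8]]

[u3, u1] = [[6, -2], [-1, -6]]
[u4, [u3, u1]] = [[2, -2], [13, -2]]
[[u4, [u3, u1]], u5] = [[-13, 4], [0, 13]]
[[[u4, [u3, u1]], u5], u2] = [[8, -40], [52, -8]]


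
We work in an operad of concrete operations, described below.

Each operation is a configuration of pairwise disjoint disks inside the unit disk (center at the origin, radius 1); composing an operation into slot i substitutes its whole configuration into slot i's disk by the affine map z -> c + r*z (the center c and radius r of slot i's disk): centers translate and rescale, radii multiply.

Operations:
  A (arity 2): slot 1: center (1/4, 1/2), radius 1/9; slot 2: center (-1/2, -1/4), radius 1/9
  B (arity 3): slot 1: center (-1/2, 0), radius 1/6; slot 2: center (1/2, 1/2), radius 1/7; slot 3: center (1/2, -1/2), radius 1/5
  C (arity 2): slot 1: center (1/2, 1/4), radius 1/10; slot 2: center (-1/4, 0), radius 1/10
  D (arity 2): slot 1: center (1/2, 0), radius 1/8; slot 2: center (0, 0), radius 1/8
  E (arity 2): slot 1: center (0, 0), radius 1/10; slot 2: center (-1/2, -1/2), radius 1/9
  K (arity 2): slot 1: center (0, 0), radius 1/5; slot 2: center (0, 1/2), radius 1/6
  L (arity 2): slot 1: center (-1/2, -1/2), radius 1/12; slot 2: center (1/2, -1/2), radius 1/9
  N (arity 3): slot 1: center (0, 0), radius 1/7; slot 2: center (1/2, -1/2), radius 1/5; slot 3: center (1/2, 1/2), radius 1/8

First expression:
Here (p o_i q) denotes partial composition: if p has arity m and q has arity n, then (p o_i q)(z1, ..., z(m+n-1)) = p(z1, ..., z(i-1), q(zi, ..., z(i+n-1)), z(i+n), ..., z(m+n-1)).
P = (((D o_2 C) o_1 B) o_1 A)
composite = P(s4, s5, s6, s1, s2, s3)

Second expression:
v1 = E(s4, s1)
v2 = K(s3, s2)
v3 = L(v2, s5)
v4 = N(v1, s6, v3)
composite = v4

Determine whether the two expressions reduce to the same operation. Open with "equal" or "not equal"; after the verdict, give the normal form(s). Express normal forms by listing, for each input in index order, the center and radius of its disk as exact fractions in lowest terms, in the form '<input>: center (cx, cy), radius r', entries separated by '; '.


Reducing the first expression gives s1: center (9/16, -1/16), radius 1/40; s2: center (1/16, 1/32), radius 1/80; s3: center (-1/32, 0), radius 1/80; s4: center (85/192, 1/96), radius 1/432; s5: center (41/96, -1/192), radius 1/432; s6: center (9/16, 1/16), radius 1/56
Reducing the second expression gives s1: center (-1/14, -1/14), radius 1/63; s2: center (7/16, 85/192), radius 1/576; s3: center (7/16, 7/16), radius 1/480; s4: center (0, 0), radius 1/70; s5: center (9/16, 7/16), radius 1/72; s6: center (1/2, -1/2), radius 1/5
Distinct normal forms: not equal.

not equal; the first gives s1: center (9/16, -1/16), radius 1/40; s2: center (1/16, 1/32), radius 1/80; s3: center (-1/32, 0), radius 1/80; s4: center (85/192, 1/96), radius 1/432; s5: center (41/96, -1/192), radius 1/432; s6: center (9/16, 1/16), radius 1/56 and the second s1: center (-1/14, -1/14), radius 1/63; s2: center (7/16, 85/192), radius 1/576; s3: center (7/16, 7/16), radius 1/480; s4: center (0, 0), radius 1/70; s5: center (9/16, 7/16), radius 1/72; s6: center (1/2, -1/2), radius 1/5


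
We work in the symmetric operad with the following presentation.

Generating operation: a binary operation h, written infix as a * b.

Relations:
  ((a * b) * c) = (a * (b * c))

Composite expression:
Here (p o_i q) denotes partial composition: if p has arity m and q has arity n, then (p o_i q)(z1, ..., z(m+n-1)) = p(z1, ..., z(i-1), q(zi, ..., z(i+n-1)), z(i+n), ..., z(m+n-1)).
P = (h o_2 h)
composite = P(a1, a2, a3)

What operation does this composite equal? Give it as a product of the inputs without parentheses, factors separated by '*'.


a1 * a2 * a3

All parenthesizations of h agree; list the a-inputs left to right.
(a2 * a3) reduces to a2 * a3
(a1 * (a2 * a3)) reduces to a1 * a2 * a3


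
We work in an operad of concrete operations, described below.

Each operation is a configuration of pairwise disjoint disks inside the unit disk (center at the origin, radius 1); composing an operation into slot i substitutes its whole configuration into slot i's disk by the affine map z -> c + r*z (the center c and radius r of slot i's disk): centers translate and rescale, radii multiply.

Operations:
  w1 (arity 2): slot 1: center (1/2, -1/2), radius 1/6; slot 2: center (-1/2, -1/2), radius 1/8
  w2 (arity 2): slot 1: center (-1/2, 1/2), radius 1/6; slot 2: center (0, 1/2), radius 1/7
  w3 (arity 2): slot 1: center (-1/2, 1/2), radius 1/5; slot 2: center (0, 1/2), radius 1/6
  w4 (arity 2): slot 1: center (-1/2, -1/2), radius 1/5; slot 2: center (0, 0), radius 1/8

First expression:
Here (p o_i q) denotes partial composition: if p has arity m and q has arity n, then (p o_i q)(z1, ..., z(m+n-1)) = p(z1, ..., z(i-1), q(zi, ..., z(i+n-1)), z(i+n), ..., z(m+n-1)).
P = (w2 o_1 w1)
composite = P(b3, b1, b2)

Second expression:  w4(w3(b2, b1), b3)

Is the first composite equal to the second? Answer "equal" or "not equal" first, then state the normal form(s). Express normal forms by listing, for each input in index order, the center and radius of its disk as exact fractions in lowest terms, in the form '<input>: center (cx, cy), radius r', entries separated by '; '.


not equal; first: b1: center (-7/12, 5/12), radius 1/48; b2: center (0, 1/2), radius 1/7; b3: center (-5/12, 5/12), radius 1/36; second: b1: center (-1/2, -2/5), radius 1/30; b2: center (-3/5, -2/5), radius 1/25; b3: center (0, 0), radius 1/8

The first composite normalizes to b1: center (-7/12, 5/12), radius 1/48; b2: center (0, 1/2), radius 1/7; b3: center (-5/12, 5/12), radius 1/36
The second composite normalizes to b1: center (-1/2, -2/5), radius 1/30; b2: center (-3/5, -2/5), radius 1/25; b3: center (0, 0), radius 1/8
No match — not equal.


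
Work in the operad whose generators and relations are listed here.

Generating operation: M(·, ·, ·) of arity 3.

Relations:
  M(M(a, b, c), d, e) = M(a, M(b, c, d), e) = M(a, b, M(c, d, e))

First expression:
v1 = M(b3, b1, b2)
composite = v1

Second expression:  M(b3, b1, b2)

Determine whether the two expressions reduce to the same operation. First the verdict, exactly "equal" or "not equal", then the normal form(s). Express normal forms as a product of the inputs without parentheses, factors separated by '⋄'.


equal — both sides give b3 ⋄ b1 ⋄ b2

In normal form, the first expression is b3 ⋄ b1 ⋄ b2
In normal form, the second expression is b3 ⋄ b1 ⋄ b2
Both agree, so they are equal.


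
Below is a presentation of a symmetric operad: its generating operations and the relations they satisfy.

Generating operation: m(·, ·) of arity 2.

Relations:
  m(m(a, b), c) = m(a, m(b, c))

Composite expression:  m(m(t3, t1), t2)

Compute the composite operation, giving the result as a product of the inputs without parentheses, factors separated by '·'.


All parenthesizations of m agree; list the t-inputs left to right.
m(t3, t1) collapses to t3 · t1
m(m(t3, t1), t2) collapses to t3 · t1 · t2

t3 · t1 · t2


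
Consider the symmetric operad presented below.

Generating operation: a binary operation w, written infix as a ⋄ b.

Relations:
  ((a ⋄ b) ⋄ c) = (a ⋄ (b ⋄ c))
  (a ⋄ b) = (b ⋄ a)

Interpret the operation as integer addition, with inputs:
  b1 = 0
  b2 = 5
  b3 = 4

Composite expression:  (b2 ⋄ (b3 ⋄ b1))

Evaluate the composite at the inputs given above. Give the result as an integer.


9

(b3 ⋄ b1) = 4
(b2 ⋄ (b3 ⋄ b1)) = 9


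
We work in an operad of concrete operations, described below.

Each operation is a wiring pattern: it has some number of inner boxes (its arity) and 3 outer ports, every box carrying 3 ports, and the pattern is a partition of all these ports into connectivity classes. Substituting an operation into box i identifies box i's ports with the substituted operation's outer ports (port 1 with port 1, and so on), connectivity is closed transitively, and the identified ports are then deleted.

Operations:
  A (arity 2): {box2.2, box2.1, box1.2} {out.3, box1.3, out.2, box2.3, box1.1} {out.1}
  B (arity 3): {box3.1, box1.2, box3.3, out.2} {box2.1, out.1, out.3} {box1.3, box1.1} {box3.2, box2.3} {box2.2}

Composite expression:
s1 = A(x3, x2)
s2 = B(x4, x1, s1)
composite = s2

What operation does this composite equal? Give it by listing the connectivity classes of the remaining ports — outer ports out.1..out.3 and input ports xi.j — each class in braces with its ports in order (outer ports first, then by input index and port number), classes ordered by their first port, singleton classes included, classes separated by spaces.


Reachability decides: close wires over B-identified ports.
composing A on (x3, x2), with out.j its own outer ports: {out.1} {out.2, out.3, x2.3, x3.1, x3.3} {x2.1, x2.2, x3.2}
composing B on (x4, x1, x3, x2), with out.j its own outer ports: {out.1, out.3, x1.1} {out.2, x1.3, x2.3, x3.1, x3.3, x4.2} {x1.2} {x2.1, x2.2, x3.2} {x4.1, x4.3}

{out.1, out.3, x1.1} {out.2, x1.3, x2.3, x3.1, x3.3, x4.2} {x1.2} {x2.1, x2.2, x3.2} {x4.1, x4.3}


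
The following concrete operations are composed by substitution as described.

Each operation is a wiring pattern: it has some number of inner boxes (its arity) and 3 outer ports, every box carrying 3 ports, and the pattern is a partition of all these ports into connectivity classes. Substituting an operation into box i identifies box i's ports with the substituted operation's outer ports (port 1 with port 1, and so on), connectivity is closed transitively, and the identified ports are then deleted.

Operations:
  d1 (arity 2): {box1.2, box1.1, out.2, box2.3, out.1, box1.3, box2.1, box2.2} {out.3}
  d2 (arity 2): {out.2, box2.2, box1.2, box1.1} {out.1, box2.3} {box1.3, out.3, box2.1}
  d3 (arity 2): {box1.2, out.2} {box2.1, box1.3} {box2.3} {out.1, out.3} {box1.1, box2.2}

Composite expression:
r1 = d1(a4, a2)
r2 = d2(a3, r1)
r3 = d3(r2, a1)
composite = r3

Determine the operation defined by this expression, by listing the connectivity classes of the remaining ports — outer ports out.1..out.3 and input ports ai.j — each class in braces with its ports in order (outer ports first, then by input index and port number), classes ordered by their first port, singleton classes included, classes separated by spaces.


After gluing at d3, chains via deleted ports link the a-ports.
d1 over (a4, a2) gives {out.1, out.2, a2.1, a2.2, a2.3, a4.1, a4.2, a4.3} {out.3}, out.j being that stage's outer ports
d2 over (a3, a4, a2) gives {out.1} {out.2, out.3, a2.1, a2.2, a2.3, a3.1, a3.2, a3.3, a4.1, a4.2, a4.3}, out.j being that stage's outer ports
d3 over (a3, a4, a2, a1) gives {out.1, out.3} {out.2, a1.1, a2.1, a2.2, a2.3, a3.1, a3.2, a3.3, a4.1, a4.2, a4.3} {a1.2} {a1.3}, out.j being that stage's outer ports

{out.1, out.3} {out.2, a1.1, a2.1, a2.2, a2.3, a3.1, a3.2, a3.3, a4.1, a4.2, a4.3} {a1.2} {a1.3}


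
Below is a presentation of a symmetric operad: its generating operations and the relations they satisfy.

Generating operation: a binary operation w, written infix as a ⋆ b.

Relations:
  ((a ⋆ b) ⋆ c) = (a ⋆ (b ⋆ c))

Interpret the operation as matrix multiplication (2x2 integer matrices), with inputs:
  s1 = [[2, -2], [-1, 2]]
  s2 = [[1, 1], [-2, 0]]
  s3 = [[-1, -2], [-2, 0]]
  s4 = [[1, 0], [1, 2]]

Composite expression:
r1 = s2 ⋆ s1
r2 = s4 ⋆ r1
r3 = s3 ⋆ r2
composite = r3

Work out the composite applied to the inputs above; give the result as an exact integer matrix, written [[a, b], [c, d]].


[[13, -16], [-2, 0]]

(s2 ⋆ s1) = [[1, 0], [-4, 4]]
(s4 ⋆ (s2 ⋆ s1)) = [[1, 0], [-7, 8]]
(s3 ⋆ (s4 ⋆ (s2 ⋆ s1))) = [[13, -16], [-2, 0]]


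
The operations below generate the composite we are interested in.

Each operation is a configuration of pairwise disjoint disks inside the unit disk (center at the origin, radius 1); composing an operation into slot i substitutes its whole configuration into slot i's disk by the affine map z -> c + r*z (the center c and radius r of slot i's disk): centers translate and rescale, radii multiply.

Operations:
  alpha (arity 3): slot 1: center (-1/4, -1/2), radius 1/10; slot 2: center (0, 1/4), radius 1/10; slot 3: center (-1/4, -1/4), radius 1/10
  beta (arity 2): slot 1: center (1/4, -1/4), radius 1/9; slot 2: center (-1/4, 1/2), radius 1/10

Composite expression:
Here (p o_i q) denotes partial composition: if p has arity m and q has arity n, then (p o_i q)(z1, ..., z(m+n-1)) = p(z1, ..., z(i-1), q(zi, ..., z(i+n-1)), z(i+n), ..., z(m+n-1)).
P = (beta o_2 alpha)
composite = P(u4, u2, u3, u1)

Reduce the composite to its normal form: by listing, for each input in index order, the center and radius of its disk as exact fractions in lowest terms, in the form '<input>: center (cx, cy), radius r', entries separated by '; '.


u1: center (-11/40, 19/40), radius 1/100; u2: center (-11/40, 9/20), radius 1/100; u3: center (-1/4, 21/40), radius 1/100; u4: center (1/4, -1/4), radius 1/9


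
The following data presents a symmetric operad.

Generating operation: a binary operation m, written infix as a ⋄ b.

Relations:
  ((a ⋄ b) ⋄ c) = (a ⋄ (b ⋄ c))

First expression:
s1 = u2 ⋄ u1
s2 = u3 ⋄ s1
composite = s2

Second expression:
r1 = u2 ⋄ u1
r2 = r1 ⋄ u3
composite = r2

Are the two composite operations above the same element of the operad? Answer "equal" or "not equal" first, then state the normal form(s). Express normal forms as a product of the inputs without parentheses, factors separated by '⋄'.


not equal; first: u3 ⋄ u2 ⋄ u1; second: u2 ⋄ u1 ⋄ u3

The first expression reduces to u3 ⋄ u2 ⋄ u1
The second expression reduces to u2 ⋄ u1 ⋄ u3
They disagree, so not equal.


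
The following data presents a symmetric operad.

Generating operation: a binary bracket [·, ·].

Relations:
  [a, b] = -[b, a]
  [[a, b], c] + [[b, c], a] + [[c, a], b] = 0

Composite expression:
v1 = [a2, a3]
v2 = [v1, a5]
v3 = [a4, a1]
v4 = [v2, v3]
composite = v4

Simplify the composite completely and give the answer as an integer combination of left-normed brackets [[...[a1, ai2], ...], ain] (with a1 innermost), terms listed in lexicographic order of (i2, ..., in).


[[[[a1, a4], a2], a3], a5] - [[[[a1, a4], a3], a2], a5] - [[[[a1, a4], a5], a2], a3] + [[[[a1, a4], a5], a3], a2]


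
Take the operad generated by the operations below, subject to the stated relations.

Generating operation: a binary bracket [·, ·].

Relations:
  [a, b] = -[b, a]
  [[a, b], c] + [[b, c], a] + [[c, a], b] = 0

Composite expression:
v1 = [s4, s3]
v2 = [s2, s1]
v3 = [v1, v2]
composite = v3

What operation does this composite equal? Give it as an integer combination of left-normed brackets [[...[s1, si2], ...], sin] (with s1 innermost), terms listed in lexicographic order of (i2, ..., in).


-[[[s1, s2], s3], s4] + [[[s1, s2], s4], s3]

Antisymmetry and Jacobi reduce to s1-anchored left-normed brackets.
Composite bracket: [[s4, s3], [s2, s1]]
Each bracket splits as ab - ba, giving 8 signed words (2^3 = 8).
Keep just the words that open with s1:
  word s1s2s3s4 has sign -1, contributing -[[[s1, s2], s3], s4]
  word s1s2s4s3 has sign +1, contributing +[[[s1, s2], s4], s3]


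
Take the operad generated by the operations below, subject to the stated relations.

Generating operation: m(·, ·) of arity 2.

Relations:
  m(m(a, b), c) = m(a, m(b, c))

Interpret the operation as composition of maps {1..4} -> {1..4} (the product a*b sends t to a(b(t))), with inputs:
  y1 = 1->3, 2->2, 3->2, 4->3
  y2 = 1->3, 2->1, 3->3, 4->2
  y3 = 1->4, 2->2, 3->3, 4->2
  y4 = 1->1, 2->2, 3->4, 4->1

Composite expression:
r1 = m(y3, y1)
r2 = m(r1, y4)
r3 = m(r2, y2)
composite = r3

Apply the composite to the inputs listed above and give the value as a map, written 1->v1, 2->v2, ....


1->3, 2->3, 3->3, 4->2

m(y3, y1) = 1->3, 2->2, 3->2, 4->3
m(m(y3, y1), y4) = 1->3, 2->2, 3->3, 4->3
m(m(m(y3, y1), y4), y2) = 1->3, 2->3, 3->3, 4->2


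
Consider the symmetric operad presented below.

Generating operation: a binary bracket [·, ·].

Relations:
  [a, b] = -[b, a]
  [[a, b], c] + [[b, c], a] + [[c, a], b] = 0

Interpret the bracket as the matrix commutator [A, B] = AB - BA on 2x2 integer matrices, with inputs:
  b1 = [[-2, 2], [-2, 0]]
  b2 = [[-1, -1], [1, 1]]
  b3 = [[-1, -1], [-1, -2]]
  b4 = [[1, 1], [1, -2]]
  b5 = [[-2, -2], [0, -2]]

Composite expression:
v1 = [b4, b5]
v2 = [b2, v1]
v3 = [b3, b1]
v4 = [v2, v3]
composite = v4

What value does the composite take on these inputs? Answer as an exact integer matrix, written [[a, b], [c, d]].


[[64, -128], [-16, -64]]

[b4, b5] = [[2, -6], [0, -2]]
[b2, [b4, b5]] = [[6, 16], [4, -6]]
[b3, b1] = [[4, 0], [4, -4]]
[[b2, [b4, b5]], [b3, b1]] = [[64, -128], [-16, -64]]


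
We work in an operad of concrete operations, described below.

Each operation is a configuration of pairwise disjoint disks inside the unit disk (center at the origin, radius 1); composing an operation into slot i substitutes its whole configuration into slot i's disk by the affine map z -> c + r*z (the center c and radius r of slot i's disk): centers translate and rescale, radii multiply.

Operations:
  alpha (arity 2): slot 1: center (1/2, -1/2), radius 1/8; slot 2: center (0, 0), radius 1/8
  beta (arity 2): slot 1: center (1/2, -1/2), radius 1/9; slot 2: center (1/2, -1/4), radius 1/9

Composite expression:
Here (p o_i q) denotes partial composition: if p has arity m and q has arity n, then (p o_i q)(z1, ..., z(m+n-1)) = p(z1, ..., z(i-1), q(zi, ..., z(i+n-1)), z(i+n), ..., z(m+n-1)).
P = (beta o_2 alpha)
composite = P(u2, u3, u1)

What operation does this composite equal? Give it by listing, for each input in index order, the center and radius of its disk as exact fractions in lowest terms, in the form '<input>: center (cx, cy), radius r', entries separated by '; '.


u1: center (1/2, -1/4), radius 1/72; u2: center (1/2, -1/2), radius 1/9; u3: center (5/9, -11/36), radius 1/72

Only the slot chain above each u matters under beta; compose those maps.
for u2, the 1-step affine chain lands on center (1/2, -1/2), radius 1/9
for u3, the 2-step affine chain lands on center (5/9, -11/36), radius 1/72
for u1, the 2-step affine chain lands on center (1/2, -1/4), radius 1/72


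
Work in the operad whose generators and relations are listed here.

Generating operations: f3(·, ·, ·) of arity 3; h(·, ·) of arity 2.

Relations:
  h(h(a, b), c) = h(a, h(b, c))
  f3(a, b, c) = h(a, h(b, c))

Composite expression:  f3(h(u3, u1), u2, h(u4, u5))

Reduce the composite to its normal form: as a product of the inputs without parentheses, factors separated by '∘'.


All parenthesizations of f3 agree; list the u-inputs left to right.
h(u3, u1) collapses to u3 ∘ u1
h(u4, u5) collapses to u4 ∘ u5
f3(h(u3, u1), u2, h(u4, u5)) collapses to u3 ∘ u1 ∘ u2 ∘ u4 ∘ u5

u3 ∘ u1 ∘ u2 ∘ u4 ∘ u5


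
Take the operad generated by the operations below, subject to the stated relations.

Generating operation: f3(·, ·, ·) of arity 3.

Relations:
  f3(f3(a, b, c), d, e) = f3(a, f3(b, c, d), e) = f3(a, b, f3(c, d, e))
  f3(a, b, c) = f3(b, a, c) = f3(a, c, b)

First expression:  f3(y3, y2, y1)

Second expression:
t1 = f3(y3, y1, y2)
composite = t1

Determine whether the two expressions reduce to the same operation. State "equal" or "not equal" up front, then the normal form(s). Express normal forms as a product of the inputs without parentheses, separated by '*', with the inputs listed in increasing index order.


equal — both sides give y1 * y2 * y3

The first expression, normalized: y1 * y2 * y3
The second expression, normalized: y1 * y2 * y3
The forms coincide; equal.


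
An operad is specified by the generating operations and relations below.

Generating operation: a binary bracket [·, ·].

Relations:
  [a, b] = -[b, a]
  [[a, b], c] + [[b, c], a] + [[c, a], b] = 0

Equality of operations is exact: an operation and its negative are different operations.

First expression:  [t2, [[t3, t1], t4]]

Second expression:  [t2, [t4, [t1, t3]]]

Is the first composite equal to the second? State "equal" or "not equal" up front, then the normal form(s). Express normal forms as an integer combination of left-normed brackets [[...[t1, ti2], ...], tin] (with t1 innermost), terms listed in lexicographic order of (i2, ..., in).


equal — both sides give [[[t1, t3], t4], t2]

The first composite normalizes to [[[t1, t3], t4], t2]
The second composite normalizes to [[[t1, t3], t4], t2]
The normal forms match — equal.


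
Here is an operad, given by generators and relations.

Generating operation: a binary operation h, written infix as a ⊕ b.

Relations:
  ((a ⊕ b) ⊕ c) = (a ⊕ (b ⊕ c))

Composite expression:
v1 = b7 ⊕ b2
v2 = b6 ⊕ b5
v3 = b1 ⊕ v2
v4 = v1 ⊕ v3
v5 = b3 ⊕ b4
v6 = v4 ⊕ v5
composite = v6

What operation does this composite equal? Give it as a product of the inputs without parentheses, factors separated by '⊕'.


b7 ⊕ b2 ⊕ b1 ⊕ b6 ⊕ b5 ⊕ b3 ⊕ b4

Associativity of h dissolves the nesting; only the b-input order survives.
(b7 ⊕ b2) spells out as b7 ⊕ b2
(b6 ⊕ b5) spells out as b6 ⊕ b5
(b1 ⊕ (b6 ⊕ b5)) spells out as b1 ⊕ b6 ⊕ b5
((b7 ⊕ b2) ⊕ (b1 ⊕ (b6 ⊕ b5))) spells out as b7 ⊕ b2 ⊕ b1 ⊕ b6 ⊕ b5
(b3 ⊕ b4) spells out as b3 ⊕ b4
(((b7 ⊕ b2) ⊕ (b1 ⊕ (b6 ⊕ b5))) ⊕ (b3 ⊕ b4)) spells out as b7 ⊕ b2 ⊕ b1 ⊕ b6 ⊕ b5 ⊕ b3 ⊕ b4


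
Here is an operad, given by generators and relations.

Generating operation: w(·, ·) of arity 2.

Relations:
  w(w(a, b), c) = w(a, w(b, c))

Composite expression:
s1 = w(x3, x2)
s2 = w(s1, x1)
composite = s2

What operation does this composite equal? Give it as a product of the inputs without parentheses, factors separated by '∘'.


x3 ∘ x2 ∘ x1


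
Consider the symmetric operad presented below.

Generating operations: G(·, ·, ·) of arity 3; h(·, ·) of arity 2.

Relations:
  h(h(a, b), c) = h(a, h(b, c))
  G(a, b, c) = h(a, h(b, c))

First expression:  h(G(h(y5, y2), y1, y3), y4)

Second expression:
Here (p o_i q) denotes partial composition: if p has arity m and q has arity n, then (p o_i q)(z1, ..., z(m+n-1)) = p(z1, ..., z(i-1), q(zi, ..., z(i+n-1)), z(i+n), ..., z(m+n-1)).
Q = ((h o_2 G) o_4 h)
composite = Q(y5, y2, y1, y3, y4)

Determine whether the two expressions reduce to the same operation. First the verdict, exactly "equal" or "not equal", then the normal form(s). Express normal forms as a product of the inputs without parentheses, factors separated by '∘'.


The first composite normalizes to y5 ∘ y2 ∘ y1 ∘ y3 ∘ y4
The second composite normalizes to y5 ∘ y2 ∘ y1 ∘ y3 ∘ y4
Identical normal forms: equal.

equal; the common form is y5 ∘ y2 ∘ y1 ∘ y3 ∘ y4


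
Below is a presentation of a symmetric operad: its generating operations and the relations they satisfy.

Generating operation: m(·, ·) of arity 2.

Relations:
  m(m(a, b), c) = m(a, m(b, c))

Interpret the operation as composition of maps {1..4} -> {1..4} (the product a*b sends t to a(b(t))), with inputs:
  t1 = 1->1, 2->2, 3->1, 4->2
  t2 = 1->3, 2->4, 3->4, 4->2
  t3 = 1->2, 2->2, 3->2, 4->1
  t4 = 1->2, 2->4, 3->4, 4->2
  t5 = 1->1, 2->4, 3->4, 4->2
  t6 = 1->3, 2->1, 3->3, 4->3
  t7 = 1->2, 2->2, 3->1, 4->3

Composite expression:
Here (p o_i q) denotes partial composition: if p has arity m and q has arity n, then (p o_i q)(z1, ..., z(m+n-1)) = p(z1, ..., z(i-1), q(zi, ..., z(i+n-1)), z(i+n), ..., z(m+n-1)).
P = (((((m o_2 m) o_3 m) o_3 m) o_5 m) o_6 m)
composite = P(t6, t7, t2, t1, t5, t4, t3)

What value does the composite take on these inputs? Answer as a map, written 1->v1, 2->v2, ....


1->3, 2->3, 3->3, 4->3

m(t2, t1) = 1->3, 2->4, 3->3, 4->4
m(t4, t3) = 1->4, 2->4, 3->4, 4->2
m(t5, m(t4, t3)) = 1->2, 2->2, 3->2, 4->4
m(m(t2, t1), m(t5, m(t4, t3))) = 1->4, 2->4, 3->4, 4->4
m(t7, m(m(t2, t1), m(t5, m(t4, t3)))) = 1->3, 2->3, 3->3, 4->3
m(t6, m(t7, m(m(t2, t1), m(t5, m(t4, t3))))) = 1->3, 2->3, 3->3, 4->3


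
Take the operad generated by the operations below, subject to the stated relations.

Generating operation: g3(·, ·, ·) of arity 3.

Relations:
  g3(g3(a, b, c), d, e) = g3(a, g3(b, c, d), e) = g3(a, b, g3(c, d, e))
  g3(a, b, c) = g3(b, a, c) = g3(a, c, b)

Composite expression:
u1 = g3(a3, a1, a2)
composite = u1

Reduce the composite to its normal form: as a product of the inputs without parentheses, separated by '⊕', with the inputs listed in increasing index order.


a1 ⊕ a2 ⊕ a3

Shape and order are irrelevant to g3; the a-input set decides.
g3(a3, a1, a2) flattens to a3 ⊕ a1 ⊕ a2
putting the inputs in ascending order: a1 ⊕ a2 ⊕ a3


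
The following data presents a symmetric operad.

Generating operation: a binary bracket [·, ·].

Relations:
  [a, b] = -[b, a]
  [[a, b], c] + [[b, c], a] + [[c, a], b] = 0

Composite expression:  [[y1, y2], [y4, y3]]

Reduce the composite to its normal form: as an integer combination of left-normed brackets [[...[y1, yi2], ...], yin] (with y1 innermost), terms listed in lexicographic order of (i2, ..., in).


-[[[y1, y2], y3], y4] + [[[y1, y2], y4], y3]

Left-normed coefficients sit on the y1-initial expansion words.
Composite bracket: [[y1, y2], [y4, y3]]
Expanding via [a, b] = ab - ba: 8 signed words (2^3 = 8).
The y1-initial words carry the normal form:
  word y1y2y3y4 has sign -1, contributing -[[[y1, y2], y3], y4]
  word y1y2y4y3 has sign +1, contributing +[[[y1, y2], y4], y3]


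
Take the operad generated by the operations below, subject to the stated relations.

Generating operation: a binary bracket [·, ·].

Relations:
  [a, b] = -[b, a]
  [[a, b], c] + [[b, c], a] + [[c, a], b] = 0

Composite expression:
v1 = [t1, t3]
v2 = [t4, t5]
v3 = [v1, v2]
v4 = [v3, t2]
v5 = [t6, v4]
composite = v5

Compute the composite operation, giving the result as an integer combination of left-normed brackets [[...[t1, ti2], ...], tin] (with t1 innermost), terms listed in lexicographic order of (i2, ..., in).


-[[[[[t1, t3], t4], t5], t2], t6] + [[[[[t1, t3], t5], t4], t2], t6]

In the tensor algebra, words opening t1 carry the t1-anchored form.
Composite bracket: [t6, [[[t1, t3], [t4, t5]], t2]]
Under [a, b] = ab - ba we get 32 signed associative words (2^5 = 32).
Coefficients come from the t1-initial words:
  word t1t3t4t5t2t6 has sign -1, contributing -[[[[[t1, t3], t4], t5], t2], t6]
  word t1t3t5t4t2t6 has sign +1, contributing +[[[[[t1, t3], t5], t4], t2], t6]


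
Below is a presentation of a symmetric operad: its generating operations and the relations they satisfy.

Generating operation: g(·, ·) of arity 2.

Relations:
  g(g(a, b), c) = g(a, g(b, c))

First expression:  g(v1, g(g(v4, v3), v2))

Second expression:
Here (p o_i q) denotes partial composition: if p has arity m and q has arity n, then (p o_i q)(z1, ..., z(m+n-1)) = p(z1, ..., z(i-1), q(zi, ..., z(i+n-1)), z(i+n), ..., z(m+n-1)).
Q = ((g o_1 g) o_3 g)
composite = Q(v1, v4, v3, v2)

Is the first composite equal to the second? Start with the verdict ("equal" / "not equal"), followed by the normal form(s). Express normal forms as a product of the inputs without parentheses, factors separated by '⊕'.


Reducing the first expression gives v1 ⊕ v4 ⊕ v3 ⊕ v2
Reducing the second expression gives v1 ⊕ v4 ⊕ v3 ⊕ v2
The forms coincide; equal.

equal: each reduces to v1 ⊕ v4 ⊕ v3 ⊕ v2


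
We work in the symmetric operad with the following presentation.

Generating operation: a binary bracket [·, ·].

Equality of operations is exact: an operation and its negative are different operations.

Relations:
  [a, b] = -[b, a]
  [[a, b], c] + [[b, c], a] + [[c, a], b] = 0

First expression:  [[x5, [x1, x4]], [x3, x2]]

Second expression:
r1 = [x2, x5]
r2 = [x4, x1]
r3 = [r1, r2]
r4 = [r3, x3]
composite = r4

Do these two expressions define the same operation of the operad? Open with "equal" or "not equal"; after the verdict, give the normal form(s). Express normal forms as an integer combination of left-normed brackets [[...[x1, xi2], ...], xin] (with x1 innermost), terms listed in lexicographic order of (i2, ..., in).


The first expression reduces to [[[[x1, x4], x5], x2], x3] - [[[[x1, x4], x5], x3], x2]
The second expression reduces to [[[[x1, x4], x2], x5], x3] - [[[[x1, x4], x5], x2], x3]
They disagree, so not equal.

not equal: they reduce to [[[[x1, x4], x5], x2], x3] - [[[[x1, x4], x5], x3], x2] and [[[[x1, x4], x2], x5], x3] - [[[[x1, x4], x5], x2], x3]


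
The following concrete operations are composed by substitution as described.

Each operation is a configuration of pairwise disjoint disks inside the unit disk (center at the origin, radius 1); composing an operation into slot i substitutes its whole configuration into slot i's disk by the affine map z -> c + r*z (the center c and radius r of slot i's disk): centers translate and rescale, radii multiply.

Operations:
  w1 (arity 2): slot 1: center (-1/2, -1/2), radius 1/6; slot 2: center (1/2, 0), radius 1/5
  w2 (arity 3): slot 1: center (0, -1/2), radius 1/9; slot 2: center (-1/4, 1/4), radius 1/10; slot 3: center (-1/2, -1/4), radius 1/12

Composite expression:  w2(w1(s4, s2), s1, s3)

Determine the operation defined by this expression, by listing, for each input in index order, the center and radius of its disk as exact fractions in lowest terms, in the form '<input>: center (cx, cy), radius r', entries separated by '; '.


Nesting under w2 composes maps z -> c + r*z down each s-path.
s4: after 2 affine steps, its disk has center (-1/18, -5/9), radius 1/54
s2: after 2 affine steps, its disk has center (1/18, -1/2), radius 1/45
s1: after 1 affine step, its disk has center (-1/4, 1/4), radius 1/10
s3: after 1 affine step, its disk has center (-1/2, -1/4), radius 1/12

s1: center (-1/4, 1/4), radius 1/10; s2: center (1/18, -1/2), radius 1/45; s3: center (-1/2, -1/4), radius 1/12; s4: center (-1/18, -5/9), radius 1/54


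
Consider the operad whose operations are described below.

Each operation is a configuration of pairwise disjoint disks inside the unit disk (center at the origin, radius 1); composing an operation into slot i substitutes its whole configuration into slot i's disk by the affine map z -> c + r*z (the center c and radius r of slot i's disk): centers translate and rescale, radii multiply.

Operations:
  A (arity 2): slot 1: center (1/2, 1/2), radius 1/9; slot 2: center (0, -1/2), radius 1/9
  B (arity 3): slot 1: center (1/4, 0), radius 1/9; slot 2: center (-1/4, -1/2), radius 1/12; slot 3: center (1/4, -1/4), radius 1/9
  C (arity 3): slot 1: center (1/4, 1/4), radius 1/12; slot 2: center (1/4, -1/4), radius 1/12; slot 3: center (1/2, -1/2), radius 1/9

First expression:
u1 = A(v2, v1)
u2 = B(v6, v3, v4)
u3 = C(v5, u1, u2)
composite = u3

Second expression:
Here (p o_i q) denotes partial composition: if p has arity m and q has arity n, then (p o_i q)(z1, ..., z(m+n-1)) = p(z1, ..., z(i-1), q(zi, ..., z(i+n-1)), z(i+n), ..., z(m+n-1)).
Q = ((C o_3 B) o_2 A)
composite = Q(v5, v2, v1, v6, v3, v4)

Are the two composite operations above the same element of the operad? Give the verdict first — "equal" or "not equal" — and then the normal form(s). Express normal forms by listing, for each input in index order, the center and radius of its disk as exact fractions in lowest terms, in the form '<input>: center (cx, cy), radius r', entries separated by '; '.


equal: each reduces to v1: center (1/4, -7/24), radius 1/108; v2: center (7/24, -5/24), radius 1/108; v3: center (17/36, -5/9), radius 1/108; v4: center (19/36, -19/36), radius 1/81; v5: center (1/4, 1/4), radius 1/12; v6: center (19/36, -1/2), radius 1/81
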